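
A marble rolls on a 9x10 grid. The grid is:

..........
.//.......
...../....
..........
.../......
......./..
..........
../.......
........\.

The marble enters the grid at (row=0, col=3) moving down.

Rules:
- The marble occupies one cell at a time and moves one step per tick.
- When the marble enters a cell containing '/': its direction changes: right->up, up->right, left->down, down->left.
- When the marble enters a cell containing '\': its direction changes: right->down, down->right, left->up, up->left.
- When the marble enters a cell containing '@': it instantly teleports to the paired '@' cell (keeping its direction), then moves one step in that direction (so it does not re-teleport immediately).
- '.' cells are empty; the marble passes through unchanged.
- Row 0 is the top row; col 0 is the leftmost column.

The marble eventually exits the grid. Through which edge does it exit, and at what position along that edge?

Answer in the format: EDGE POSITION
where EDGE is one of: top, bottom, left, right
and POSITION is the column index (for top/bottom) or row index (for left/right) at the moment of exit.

Answer: left 4

Derivation:
Step 1: enter (0,3), '.' pass, move down to (1,3)
Step 2: enter (1,3), '.' pass, move down to (2,3)
Step 3: enter (2,3), '.' pass, move down to (3,3)
Step 4: enter (3,3), '.' pass, move down to (4,3)
Step 5: enter (4,3), '/' deflects down->left, move left to (4,2)
Step 6: enter (4,2), '.' pass, move left to (4,1)
Step 7: enter (4,1), '.' pass, move left to (4,0)
Step 8: enter (4,0), '.' pass, move left to (4,-1)
Step 9: at (4,-1) — EXIT via left edge, pos 4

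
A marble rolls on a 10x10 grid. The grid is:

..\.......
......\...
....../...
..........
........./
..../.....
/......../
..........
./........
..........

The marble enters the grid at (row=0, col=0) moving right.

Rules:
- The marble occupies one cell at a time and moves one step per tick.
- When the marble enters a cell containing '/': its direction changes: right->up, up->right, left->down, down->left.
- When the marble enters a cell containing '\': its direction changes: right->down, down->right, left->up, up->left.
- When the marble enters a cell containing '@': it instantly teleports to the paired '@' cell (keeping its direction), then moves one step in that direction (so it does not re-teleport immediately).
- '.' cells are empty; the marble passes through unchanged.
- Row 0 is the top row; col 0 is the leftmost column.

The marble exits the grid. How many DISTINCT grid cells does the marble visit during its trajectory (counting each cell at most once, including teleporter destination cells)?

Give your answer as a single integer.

Answer: 12

Derivation:
Step 1: enter (0,0), '.' pass, move right to (0,1)
Step 2: enter (0,1), '.' pass, move right to (0,2)
Step 3: enter (0,2), '\' deflects right->down, move down to (1,2)
Step 4: enter (1,2), '.' pass, move down to (2,2)
Step 5: enter (2,2), '.' pass, move down to (3,2)
Step 6: enter (3,2), '.' pass, move down to (4,2)
Step 7: enter (4,2), '.' pass, move down to (5,2)
Step 8: enter (5,2), '.' pass, move down to (6,2)
Step 9: enter (6,2), '.' pass, move down to (7,2)
Step 10: enter (7,2), '.' pass, move down to (8,2)
Step 11: enter (8,2), '.' pass, move down to (9,2)
Step 12: enter (9,2), '.' pass, move down to (10,2)
Step 13: at (10,2) — EXIT via bottom edge, pos 2
Distinct cells visited: 12 (path length 12)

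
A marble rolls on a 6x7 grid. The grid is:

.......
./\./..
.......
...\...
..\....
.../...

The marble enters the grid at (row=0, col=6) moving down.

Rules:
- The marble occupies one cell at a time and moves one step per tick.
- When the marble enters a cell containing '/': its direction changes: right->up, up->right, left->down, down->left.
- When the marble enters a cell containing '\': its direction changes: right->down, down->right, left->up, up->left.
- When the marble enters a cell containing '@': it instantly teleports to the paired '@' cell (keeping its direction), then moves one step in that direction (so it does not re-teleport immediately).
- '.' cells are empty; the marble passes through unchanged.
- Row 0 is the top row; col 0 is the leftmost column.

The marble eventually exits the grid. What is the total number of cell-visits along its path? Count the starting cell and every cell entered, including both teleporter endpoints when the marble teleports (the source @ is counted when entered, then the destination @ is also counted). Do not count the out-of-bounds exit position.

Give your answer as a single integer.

Answer: 6

Derivation:
Step 1: enter (0,6), '.' pass, move down to (1,6)
Step 2: enter (1,6), '.' pass, move down to (2,6)
Step 3: enter (2,6), '.' pass, move down to (3,6)
Step 4: enter (3,6), '.' pass, move down to (4,6)
Step 5: enter (4,6), '.' pass, move down to (5,6)
Step 6: enter (5,6), '.' pass, move down to (6,6)
Step 7: at (6,6) — EXIT via bottom edge, pos 6
Path length (cell visits): 6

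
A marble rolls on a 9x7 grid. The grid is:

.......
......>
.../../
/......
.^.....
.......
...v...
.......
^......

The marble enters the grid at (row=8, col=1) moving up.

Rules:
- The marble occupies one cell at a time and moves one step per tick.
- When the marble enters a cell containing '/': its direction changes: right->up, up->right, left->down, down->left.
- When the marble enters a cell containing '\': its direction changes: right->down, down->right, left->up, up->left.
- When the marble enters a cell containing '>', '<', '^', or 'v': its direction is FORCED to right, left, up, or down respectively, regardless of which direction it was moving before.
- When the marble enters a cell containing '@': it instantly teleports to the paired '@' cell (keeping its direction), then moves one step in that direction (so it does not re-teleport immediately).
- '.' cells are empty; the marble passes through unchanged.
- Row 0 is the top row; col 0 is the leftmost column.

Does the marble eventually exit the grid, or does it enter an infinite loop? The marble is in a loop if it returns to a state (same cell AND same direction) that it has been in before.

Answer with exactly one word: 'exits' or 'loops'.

Answer: exits

Derivation:
Step 1: enter (8,1), '.' pass, move up to (7,1)
Step 2: enter (7,1), '.' pass, move up to (6,1)
Step 3: enter (6,1), '.' pass, move up to (5,1)
Step 4: enter (5,1), '.' pass, move up to (4,1)
Step 5: enter (4,1), '^' forces up->up, move up to (3,1)
Step 6: enter (3,1), '.' pass, move up to (2,1)
Step 7: enter (2,1), '.' pass, move up to (1,1)
Step 8: enter (1,1), '.' pass, move up to (0,1)
Step 9: enter (0,1), '.' pass, move up to (-1,1)
Step 10: at (-1,1) — EXIT via top edge, pos 1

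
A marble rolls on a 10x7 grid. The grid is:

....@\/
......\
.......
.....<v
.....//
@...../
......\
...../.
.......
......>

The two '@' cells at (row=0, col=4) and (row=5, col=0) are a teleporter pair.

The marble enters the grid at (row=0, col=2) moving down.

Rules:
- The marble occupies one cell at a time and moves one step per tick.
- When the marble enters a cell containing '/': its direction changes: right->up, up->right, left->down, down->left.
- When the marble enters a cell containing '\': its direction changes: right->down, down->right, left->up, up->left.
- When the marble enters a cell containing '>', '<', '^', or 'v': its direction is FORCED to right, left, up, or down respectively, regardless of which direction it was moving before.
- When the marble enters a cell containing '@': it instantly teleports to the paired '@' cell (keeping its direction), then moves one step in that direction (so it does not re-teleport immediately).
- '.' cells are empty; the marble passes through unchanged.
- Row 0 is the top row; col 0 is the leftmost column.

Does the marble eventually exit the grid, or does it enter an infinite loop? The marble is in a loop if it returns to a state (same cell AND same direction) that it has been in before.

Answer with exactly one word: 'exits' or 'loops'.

Answer: exits

Derivation:
Step 1: enter (0,2), '.' pass, move down to (1,2)
Step 2: enter (1,2), '.' pass, move down to (2,2)
Step 3: enter (2,2), '.' pass, move down to (3,2)
Step 4: enter (3,2), '.' pass, move down to (4,2)
Step 5: enter (4,2), '.' pass, move down to (5,2)
Step 6: enter (5,2), '.' pass, move down to (6,2)
Step 7: enter (6,2), '.' pass, move down to (7,2)
Step 8: enter (7,2), '.' pass, move down to (8,2)
Step 9: enter (8,2), '.' pass, move down to (9,2)
Step 10: enter (9,2), '.' pass, move down to (10,2)
Step 11: at (10,2) — EXIT via bottom edge, pos 2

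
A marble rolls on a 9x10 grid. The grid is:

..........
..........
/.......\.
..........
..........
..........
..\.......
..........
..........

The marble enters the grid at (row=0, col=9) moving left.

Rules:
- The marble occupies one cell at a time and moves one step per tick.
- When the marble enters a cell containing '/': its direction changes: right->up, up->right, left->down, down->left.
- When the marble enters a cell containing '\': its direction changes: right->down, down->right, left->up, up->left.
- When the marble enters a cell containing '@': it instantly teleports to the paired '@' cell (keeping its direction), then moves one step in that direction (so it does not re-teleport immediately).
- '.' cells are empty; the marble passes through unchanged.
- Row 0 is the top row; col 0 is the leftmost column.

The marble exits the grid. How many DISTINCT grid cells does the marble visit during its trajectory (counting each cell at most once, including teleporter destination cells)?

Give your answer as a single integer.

Answer: 10

Derivation:
Step 1: enter (0,9), '.' pass, move left to (0,8)
Step 2: enter (0,8), '.' pass, move left to (0,7)
Step 3: enter (0,7), '.' pass, move left to (0,6)
Step 4: enter (0,6), '.' pass, move left to (0,5)
Step 5: enter (0,5), '.' pass, move left to (0,4)
Step 6: enter (0,4), '.' pass, move left to (0,3)
Step 7: enter (0,3), '.' pass, move left to (0,2)
Step 8: enter (0,2), '.' pass, move left to (0,1)
Step 9: enter (0,1), '.' pass, move left to (0,0)
Step 10: enter (0,0), '.' pass, move left to (0,-1)
Step 11: at (0,-1) — EXIT via left edge, pos 0
Distinct cells visited: 10 (path length 10)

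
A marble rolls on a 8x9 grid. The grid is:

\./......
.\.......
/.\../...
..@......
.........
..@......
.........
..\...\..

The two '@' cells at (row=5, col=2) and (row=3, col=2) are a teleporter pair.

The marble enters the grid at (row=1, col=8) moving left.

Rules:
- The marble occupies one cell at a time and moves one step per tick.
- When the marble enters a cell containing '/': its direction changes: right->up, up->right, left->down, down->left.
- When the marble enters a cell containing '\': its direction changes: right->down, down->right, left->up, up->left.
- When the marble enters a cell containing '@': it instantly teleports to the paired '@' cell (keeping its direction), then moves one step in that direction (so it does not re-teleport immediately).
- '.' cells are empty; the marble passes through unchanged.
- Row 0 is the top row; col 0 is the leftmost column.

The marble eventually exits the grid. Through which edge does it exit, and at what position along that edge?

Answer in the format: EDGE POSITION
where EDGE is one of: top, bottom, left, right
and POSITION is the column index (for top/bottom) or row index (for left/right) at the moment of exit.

Step 1: enter (1,8), '.' pass, move left to (1,7)
Step 2: enter (1,7), '.' pass, move left to (1,6)
Step 3: enter (1,6), '.' pass, move left to (1,5)
Step 4: enter (1,5), '.' pass, move left to (1,4)
Step 5: enter (1,4), '.' pass, move left to (1,3)
Step 6: enter (1,3), '.' pass, move left to (1,2)
Step 7: enter (1,2), '.' pass, move left to (1,1)
Step 8: enter (1,1), '\' deflects left->up, move up to (0,1)
Step 9: enter (0,1), '.' pass, move up to (-1,1)
Step 10: at (-1,1) — EXIT via top edge, pos 1

Answer: top 1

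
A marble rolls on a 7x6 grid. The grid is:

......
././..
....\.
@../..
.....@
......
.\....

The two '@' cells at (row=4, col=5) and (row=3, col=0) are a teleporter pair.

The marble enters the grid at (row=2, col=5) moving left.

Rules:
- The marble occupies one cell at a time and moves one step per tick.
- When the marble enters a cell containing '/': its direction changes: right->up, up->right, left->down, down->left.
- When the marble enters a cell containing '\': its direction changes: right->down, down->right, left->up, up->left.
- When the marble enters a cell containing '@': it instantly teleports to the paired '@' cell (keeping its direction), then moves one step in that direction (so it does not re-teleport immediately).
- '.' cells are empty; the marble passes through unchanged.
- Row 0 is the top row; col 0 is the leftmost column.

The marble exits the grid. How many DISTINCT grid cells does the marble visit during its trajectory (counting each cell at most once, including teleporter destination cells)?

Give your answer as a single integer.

Answer: 4

Derivation:
Step 1: enter (2,5), '.' pass, move left to (2,4)
Step 2: enter (2,4), '\' deflects left->up, move up to (1,4)
Step 3: enter (1,4), '.' pass, move up to (0,4)
Step 4: enter (0,4), '.' pass, move up to (-1,4)
Step 5: at (-1,4) — EXIT via top edge, pos 4
Distinct cells visited: 4 (path length 4)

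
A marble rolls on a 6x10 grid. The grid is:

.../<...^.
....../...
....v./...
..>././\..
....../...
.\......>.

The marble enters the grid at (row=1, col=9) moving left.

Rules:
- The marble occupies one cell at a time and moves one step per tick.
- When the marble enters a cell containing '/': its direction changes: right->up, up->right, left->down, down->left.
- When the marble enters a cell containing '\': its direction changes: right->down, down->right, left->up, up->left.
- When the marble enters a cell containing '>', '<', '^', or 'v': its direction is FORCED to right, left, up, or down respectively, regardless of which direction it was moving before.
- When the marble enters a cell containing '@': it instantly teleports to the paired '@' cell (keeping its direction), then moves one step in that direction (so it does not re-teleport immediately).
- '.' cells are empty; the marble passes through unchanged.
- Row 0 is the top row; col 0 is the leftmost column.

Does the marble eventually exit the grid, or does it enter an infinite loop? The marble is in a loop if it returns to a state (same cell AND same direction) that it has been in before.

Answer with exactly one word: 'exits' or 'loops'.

Answer: loops

Derivation:
Step 1: enter (1,9), '.' pass, move left to (1,8)
Step 2: enter (1,8), '.' pass, move left to (1,7)
Step 3: enter (1,7), '.' pass, move left to (1,6)
Step 4: enter (1,6), '/' deflects left->down, move down to (2,6)
Step 5: enter (2,6), '/' deflects down->left, move left to (2,5)
Step 6: enter (2,5), '.' pass, move left to (2,4)
Step 7: enter (2,4), 'v' forces left->down, move down to (3,4)
Step 8: enter (3,4), '/' deflects down->left, move left to (3,3)
Step 9: enter (3,3), '.' pass, move left to (3,2)
Step 10: enter (3,2), '>' forces left->right, move right to (3,3)
Step 11: enter (3,3), '.' pass, move right to (3,4)
Step 12: enter (3,4), '/' deflects right->up, move up to (2,4)
Step 13: enter (2,4), 'v' forces up->down, move down to (3,4)
Step 14: at (3,4) dir=down — LOOP DETECTED (seen before)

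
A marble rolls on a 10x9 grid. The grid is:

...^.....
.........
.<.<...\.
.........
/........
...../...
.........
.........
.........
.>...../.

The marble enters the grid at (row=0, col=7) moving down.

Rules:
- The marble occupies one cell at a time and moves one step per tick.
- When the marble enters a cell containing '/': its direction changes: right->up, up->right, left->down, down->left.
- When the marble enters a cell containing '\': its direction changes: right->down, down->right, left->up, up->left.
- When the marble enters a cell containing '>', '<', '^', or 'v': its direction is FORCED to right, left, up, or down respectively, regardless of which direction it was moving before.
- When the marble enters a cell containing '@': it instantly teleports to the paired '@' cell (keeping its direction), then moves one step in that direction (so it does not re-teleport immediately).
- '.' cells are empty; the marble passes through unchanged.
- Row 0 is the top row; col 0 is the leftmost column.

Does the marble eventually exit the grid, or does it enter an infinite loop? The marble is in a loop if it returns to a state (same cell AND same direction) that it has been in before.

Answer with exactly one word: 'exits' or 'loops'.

Answer: exits

Derivation:
Step 1: enter (0,7), '.' pass, move down to (1,7)
Step 2: enter (1,7), '.' pass, move down to (2,7)
Step 3: enter (2,7), '\' deflects down->right, move right to (2,8)
Step 4: enter (2,8), '.' pass, move right to (2,9)
Step 5: at (2,9) — EXIT via right edge, pos 2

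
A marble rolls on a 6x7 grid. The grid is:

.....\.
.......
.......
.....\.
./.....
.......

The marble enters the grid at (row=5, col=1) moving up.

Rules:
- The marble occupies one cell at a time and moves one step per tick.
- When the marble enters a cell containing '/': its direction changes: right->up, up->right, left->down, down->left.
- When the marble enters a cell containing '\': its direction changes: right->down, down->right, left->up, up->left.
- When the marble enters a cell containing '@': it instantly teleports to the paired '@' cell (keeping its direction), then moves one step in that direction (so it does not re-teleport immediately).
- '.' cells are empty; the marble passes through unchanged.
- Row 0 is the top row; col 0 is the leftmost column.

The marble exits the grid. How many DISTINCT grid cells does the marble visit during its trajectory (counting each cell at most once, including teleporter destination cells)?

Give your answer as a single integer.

Step 1: enter (5,1), '.' pass, move up to (4,1)
Step 2: enter (4,1), '/' deflects up->right, move right to (4,2)
Step 3: enter (4,2), '.' pass, move right to (4,3)
Step 4: enter (4,3), '.' pass, move right to (4,4)
Step 5: enter (4,4), '.' pass, move right to (4,5)
Step 6: enter (4,5), '.' pass, move right to (4,6)
Step 7: enter (4,6), '.' pass, move right to (4,7)
Step 8: at (4,7) — EXIT via right edge, pos 4
Distinct cells visited: 7 (path length 7)

Answer: 7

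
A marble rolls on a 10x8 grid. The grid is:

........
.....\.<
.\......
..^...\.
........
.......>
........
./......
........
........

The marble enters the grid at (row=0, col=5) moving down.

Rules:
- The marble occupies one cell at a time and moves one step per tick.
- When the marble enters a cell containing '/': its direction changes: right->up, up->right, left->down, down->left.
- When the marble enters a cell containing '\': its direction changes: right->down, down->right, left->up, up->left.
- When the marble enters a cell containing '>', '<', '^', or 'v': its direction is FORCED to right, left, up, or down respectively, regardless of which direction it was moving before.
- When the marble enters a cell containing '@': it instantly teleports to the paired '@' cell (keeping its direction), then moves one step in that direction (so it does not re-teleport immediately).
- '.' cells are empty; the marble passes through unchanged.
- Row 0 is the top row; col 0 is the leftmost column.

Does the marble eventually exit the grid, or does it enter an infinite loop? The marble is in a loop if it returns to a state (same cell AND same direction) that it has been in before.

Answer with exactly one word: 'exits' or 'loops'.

Answer: exits

Derivation:
Step 1: enter (0,5), '.' pass, move down to (1,5)
Step 2: enter (1,5), '\' deflects down->right, move right to (1,6)
Step 3: enter (1,6), '.' pass, move right to (1,7)
Step 4: enter (1,7), '<' forces right->left, move left to (1,6)
Step 5: enter (1,6), '.' pass, move left to (1,5)
Step 6: enter (1,5), '\' deflects left->up, move up to (0,5)
Step 7: enter (0,5), '.' pass, move up to (-1,5)
Step 8: at (-1,5) — EXIT via top edge, pos 5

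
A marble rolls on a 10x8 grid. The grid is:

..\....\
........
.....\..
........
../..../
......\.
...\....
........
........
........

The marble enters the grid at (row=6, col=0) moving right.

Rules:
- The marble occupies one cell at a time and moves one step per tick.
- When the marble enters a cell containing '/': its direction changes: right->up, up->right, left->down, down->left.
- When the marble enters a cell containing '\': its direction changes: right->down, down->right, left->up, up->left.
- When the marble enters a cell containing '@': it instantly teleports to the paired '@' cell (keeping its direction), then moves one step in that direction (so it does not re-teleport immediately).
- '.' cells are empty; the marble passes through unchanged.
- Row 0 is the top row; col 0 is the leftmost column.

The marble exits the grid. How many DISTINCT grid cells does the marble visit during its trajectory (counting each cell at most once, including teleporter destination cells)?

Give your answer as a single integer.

Answer: 7

Derivation:
Step 1: enter (6,0), '.' pass, move right to (6,1)
Step 2: enter (6,1), '.' pass, move right to (6,2)
Step 3: enter (6,2), '.' pass, move right to (6,3)
Step 4: enter (6,3), '\' deflects right->down, move down to (7,3)
Step 5: enter (7,3), '.' pass, move down to (8,3)
Step 6: enter (8,3), '.' pass, move down to (9,3)
Step 7: enter (9,3), '.' pass, move down to (10,3)
Step 8: at (10,3) — EXIT via bottom edge, pos 3
Distinct cells visited: 7 (path length 7)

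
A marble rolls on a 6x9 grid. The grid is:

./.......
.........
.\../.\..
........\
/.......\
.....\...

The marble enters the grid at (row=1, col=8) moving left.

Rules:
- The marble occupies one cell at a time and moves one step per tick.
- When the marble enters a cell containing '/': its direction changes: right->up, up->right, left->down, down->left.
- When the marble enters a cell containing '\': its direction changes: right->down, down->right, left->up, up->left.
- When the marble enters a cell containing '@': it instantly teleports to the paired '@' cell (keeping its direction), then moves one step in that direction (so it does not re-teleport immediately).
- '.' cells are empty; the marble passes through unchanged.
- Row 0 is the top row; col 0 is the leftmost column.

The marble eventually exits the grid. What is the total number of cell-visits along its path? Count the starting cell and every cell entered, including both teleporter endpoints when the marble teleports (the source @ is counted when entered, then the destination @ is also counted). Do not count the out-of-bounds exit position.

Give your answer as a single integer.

Step 1: enter (1,8), '.' pass, move left to (1,7)
Step 2: enter (1,7), '.' pass, move left to (1,6)
Step 3: enter (1,6), '.' pass, move left to (1,5)
Step 4: enter (1,5), '.' pass, move left to (1,4)
Step 5: enter (1,4), '.' pass, move left to (1,3)
Step 6: enter (1,3), '.' pass, move left to (1,2)
Step 7: enter (1,2), '.' pass, move left to (1,1)
Step 8: enter (1,1), '.' pass, move left to (1,0)
Step 9: enter (1,0), '.' pass, move left to (1,-1)
Step 10: at (1,-1) — EXIT via left edge, pos 1
Path length (cell visits): 9

Answer: 9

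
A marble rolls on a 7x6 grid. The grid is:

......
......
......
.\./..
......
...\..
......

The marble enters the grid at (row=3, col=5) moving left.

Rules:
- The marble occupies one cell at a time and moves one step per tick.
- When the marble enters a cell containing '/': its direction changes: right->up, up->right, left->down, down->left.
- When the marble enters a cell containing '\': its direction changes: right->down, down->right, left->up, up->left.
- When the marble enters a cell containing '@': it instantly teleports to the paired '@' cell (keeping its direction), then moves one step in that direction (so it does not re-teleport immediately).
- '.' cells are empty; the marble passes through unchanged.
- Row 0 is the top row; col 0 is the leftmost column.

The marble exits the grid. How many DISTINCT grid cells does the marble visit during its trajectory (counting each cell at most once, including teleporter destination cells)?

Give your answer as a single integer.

Step 1: enter (3,5), '.' pass, move left to (3,4)
Step 2: enter (3,4), '.' pass, move left to (3,3)
Step 3: enter (3,3), '/' deflects left->down, move down to (4,3)
Step 4: enter (4,3), '.' pass, move down to (5,3)
Step 5: enter (5,3), '\' deflects down->right, move right to (5,4)
Step 6: enter (5,4), '.' pass, move right to (5,5)
Step 7: enter (5,5), '.' pass, move right to (5,6)
Step 8: at (5,6) — EXIT via right edge, pos 5
Distinct cells visited: 7 (path length 7)

Answer: 7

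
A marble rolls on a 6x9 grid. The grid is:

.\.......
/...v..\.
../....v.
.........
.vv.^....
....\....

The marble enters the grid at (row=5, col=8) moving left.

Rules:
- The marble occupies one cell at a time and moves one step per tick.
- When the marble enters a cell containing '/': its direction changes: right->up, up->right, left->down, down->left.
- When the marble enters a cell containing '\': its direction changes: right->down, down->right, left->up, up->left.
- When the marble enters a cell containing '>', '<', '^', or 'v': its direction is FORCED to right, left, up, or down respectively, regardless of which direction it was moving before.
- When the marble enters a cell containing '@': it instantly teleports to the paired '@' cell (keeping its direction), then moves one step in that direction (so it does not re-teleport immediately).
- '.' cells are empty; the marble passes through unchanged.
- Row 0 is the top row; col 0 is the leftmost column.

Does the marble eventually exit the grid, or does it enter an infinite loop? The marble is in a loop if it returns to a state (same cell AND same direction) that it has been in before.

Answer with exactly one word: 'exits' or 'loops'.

Step 1: enter (5,8), '.' pass, move left to (5,7)
Step 2: enter (5,7), '.' pass, move left to (5,6)
Step 3: enter (5,6), '.' pass, move left to (5,5)
Step 4: enter (5,5), '.' pass, move left to (5,4)
Step 5: enter (5,4), '\' deflects left->up, move up to (4,4)
Step 6: enter (4,4), '^' forces up->up, move up to (3,4)
Step 7: enter (3,4), '.' pass, move up to (2,4)
Step 8: enter (2,4), '.' pass, move up to (1,4)
Step 9: enter (1,4), 'v' forces up->down, move down to (2,4)
Step 10: enter (2,4), '.' pass, move down to (3,4)
Step 11: enter (3,4), '.' pass, move down to (4,4)
Step 12: enter (4,4), '^' forces down->up, move up to (3,4)
Step 13: at (3,4) dir=up — LOOP DETECTED (seen before)

Answer: loops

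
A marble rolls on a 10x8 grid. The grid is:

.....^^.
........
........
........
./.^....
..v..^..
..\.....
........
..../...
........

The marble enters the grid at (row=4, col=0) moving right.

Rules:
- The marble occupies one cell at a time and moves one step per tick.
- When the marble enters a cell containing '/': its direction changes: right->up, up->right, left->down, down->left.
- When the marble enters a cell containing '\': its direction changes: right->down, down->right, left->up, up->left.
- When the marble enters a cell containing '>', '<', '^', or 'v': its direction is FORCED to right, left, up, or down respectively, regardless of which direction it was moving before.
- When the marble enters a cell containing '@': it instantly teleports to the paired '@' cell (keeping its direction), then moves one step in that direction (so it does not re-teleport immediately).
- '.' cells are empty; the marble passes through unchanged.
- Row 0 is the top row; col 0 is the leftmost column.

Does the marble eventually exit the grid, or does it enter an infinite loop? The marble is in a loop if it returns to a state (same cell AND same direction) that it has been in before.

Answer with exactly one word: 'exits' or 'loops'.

Answer: exits

Derivation:
Step 1: enter (4,0), '.' pass, move right to (4,1)
Step 2: enter (4,1), '/' deflects right->up, move up to (3,1)
Step 3: enter (3,1), '.' pass, move up to (2,1)
Step 4: enter (2,1), '.' pass, move up to (1,1)
Step 5: enter (1,1), '.' pass, move up to (0,1)
Step 6: enter (0,1), '.' pass, move up to (-1,1)
Step 7: at (-1,1) — EXIT via top edge, pos 1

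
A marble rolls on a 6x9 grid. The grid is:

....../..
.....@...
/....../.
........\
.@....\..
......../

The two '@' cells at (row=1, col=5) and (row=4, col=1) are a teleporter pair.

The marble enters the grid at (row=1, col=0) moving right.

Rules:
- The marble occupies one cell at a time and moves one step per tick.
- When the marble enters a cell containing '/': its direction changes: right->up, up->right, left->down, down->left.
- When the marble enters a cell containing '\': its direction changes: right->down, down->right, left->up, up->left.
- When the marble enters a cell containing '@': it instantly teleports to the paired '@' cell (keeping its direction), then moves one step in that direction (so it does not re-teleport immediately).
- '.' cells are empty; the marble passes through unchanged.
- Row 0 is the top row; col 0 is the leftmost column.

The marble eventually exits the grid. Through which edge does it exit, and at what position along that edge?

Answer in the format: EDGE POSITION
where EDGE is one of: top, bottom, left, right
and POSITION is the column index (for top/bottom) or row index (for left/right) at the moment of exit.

Answer: bottom 6

Derivation:
Step 1: enter (1,0), '.' pass, move right to (1,1)
Step 2: enter (1,1), '.' pass, move right to (1,2)
Step 3: enter (1,2), '.' pass, move right to (1,3)
Step 4: enter (1,3), '.' pass, move right to (1,4)
Step 5: enter (1,4), '.' pass, move right to (1,5)
Step 6: enter (1,5), '@' teleport (1,5)->(4,1), also enter (4,1), move right to (4,2)
Step 7: enter (4,2), '.' pass, move right to (4,3)
Step 8: enter (4,3), '.' pass, move right to (4,4)
Step 9: enter (4,4), '.' pass, move right to (4,5)
Step 10: enter (4,5), '.' pass, move right to (4,6)
Step 11: enter (4,6), '\' deflects right->down, move down to (5,6)
Step 12: enter (5,6), '.' pass, move down to (6,6)
Step 13: at (6,6) — EXIT via bottom edge, pos 6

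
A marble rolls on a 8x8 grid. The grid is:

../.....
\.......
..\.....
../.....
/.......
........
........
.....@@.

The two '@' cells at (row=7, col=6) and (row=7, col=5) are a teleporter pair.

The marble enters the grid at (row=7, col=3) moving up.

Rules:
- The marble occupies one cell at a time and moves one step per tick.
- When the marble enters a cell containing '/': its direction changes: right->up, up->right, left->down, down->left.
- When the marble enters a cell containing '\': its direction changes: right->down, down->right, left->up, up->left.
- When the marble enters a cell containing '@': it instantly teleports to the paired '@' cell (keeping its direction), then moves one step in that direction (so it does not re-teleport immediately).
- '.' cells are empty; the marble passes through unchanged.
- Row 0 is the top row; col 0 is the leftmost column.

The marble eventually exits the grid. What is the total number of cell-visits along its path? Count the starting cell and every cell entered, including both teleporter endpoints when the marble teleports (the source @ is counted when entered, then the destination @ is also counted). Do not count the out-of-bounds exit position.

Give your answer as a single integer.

Step 1: enter (7,3), '.' pass, move up to (6,3)
Step 2: enter (6,3), '.' pass, move up to (5,3)
Step 3: enter (5,3), '.' pass, move up to (4,3)
Step 4: enter (4,3), '.' pass, move up to (3,3)
Step 5: enter (3,3), '.' pass, move up to (2,3)
Step 6: enter (2,3), '.' pass, move up to (1,3)
Step 7: enter (1,3), '.' pass, move up to (0,3)
Step 8: enter (0,3), '.' pass, move up to (-1,3)
Step 9: at (-1,3) — EXIT via top edge, pos 3
Path length (cell visits): 8

Answer: 8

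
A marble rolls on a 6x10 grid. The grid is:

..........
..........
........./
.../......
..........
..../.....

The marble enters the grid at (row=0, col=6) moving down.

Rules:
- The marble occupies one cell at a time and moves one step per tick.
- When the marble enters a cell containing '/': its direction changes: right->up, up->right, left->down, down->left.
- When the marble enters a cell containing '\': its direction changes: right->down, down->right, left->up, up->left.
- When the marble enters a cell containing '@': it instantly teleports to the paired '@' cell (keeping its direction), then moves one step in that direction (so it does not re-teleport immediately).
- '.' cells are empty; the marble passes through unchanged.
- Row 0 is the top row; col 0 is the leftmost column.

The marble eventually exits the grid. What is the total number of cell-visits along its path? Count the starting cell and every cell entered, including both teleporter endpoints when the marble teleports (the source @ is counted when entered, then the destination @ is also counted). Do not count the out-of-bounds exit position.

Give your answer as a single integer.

Step 1: enter (0,6), '.' pass, move down to (1,6)
Step 2: enter (1,6), '.' pass, move down to (2,6)
Step 3: enter (2,6), '.' pass, move down to (3,6)
Step 4: enter (3,6), '.' pass, move down to (4,6)
Step 5: enter (4,6), '.' pass, move down to (5,6)
Step 6: enter (5,6), '.' pass, move down to (6,6)
Step 7: at (6,6) — EXIT via bottom edge, pos 6
Path length (cell visits): 6

Answer: 6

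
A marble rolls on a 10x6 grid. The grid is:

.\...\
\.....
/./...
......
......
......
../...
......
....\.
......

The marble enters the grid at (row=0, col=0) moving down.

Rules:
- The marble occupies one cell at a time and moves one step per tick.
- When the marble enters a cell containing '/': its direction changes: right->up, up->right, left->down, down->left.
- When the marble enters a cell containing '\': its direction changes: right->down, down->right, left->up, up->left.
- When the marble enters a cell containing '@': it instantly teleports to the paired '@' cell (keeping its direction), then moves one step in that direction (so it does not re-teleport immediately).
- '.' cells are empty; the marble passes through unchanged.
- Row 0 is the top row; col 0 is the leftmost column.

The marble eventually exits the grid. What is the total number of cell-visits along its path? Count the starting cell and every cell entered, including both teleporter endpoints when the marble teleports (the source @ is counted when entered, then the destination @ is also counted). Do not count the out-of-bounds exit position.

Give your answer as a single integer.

Step 1: enter (0,0), '.' pass, move down to (1,0)
Step 2: enter (1,0), '\' deflects down->right, move right to (1,1)
Step 3: enter (1,1), '.' pass, move right to (1,2)
Step 4: enter (1,2), '.' pass, move right to (1,3)
Step 5: enter (1,3), '.' pass, move right to (1,4)
Step 6: enter (1,4), '.' pass, move right to (1,5)
Step 7: enter (1,5), '.' pass, move right to (1,6)
Step 8: at (1,6) — EXIT via right edge, pos 1
Path length (cell visits): 7

Answer: 7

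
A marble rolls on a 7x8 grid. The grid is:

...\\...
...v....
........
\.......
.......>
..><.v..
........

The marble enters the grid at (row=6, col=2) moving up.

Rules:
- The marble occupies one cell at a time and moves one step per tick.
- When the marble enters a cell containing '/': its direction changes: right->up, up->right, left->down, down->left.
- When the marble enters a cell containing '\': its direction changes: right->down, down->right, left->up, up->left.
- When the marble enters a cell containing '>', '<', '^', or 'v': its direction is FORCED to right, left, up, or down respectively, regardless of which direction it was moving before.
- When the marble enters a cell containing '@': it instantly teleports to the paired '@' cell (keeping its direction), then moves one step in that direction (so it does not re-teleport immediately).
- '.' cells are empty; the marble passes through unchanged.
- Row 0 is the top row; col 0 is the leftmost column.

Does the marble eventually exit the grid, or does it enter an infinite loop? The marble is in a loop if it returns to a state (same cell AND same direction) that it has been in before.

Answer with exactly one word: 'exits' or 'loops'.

Answer: loops

Derivation:
Step 1: enter (6,2), '.' pass, move up to (5,2)
Step 2: enter (5,2), '>' forces up->right, move right to (5,3)
Step 3: enter (5,3), '<' forces right->left, move left to (5,2)
Step 4: enter (5,2), '>' forces left->right, move right to (5,3)
Step 5: at (5,3) dir=right — LOOP DETECTED (seen before)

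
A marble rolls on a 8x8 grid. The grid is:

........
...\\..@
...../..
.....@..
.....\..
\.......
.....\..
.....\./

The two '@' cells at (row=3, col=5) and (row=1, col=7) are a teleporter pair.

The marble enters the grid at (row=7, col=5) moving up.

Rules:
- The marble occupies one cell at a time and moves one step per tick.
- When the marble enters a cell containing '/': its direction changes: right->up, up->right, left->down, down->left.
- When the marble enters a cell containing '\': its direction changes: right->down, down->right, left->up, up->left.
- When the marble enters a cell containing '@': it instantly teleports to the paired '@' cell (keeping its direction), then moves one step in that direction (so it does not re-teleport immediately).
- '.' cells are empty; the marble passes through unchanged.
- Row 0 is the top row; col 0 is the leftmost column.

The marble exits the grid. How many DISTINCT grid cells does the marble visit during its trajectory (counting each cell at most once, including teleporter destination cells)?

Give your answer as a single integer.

Answer: 6

Derivation:
Step 1: enter (7,5), '\' deflects up->left, move left to (7,4)
Step 2: enter (7,4), '.' pass, move left to (7,3)
Step 3: enter (7,3), '.' pass, move left to (7,2)
Step 4: enter (7,2), '.' pass, move left to (7,1)
Step 5: enter (7,1), '.' pass, move left to (7,0)
Step 6: enter (7,0), '.' pass, move left to (7,-1)
Step 7: at (7,-1) — EXIT via left edge, pos 7
Distinct cells visited: 6 (path length 6)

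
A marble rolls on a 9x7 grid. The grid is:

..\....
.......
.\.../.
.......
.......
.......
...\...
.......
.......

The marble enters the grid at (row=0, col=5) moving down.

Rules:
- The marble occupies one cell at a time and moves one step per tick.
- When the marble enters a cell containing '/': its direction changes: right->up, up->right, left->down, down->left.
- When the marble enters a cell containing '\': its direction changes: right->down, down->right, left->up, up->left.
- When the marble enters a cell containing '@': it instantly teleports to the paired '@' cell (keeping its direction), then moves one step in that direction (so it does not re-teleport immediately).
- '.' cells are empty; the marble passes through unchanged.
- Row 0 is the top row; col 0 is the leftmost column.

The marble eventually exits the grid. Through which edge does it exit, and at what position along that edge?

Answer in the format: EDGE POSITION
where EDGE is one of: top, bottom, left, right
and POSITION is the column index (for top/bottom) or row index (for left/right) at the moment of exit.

Step 1: enter (0,5), '.' pass, move down to (1,5)
Step 2: enter (1,5), '.' pass, move down to (2,5)
Step 3: enter (2,5), '/' deflects down->left, move left to (2,4)
Step 4: enter (2,4), '.' pass, move left to (2,3)
Step 5: enter (2,3), '.' pass, move left to (2,2)
Step 6: enter (2,2), '.' pass, move left to (2,1)
Step 7: enter (2,1), '\' deflects left->up, move up to (1,1)
Step 8: enter (1,1), '.' pass, move up to (0,1)
Step 9: enter (0,1), '.' pass, move up to (-1,1)
Step 10: at (-1,1) — EXIT via top edge, pos 1

Answer: top 1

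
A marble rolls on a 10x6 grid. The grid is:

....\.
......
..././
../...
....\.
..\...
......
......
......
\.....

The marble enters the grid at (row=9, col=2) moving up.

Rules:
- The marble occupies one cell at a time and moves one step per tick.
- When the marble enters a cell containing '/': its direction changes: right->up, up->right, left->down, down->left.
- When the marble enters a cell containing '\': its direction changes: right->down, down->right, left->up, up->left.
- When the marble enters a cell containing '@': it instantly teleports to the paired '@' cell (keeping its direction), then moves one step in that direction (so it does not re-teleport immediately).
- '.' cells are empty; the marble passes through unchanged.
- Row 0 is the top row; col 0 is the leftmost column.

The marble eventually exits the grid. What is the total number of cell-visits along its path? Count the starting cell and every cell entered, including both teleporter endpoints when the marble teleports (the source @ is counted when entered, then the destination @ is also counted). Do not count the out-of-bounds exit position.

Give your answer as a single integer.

Answer: 7

Derivation:
Step 1: enter (9,2), '.' pass, move up to (8,2)
Step 2: enter (8,2), '.' pass, move up to (7,2)
Step 3: enter (7,2), '.' pass, move up to (6,2)
Step 4: enter (6,2), '.' pass, move up to (5,2)
Step 5: enter (5,2), '\' deflects up->left, move left to (5,1)
Step 6: enter (5,1), '.' pass, move left to (5,0)
Step 7: enter (5,0), '.' pass, move left to (5,-1)
Step 8: at (5,-1) — EXIT via left edge, pos 5
Path length (cell visits): 7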